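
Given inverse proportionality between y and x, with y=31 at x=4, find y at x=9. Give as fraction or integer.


Inverse proportion: y = k/x
Find k: k = 4 * 31 = 124
Compute y at x=9: y = 124/9
y = 124/9

124/9


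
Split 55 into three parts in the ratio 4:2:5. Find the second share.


Ratio = 4:2:5
Total parts = 4 + 2 + 5 = 11
Value per part = 55 / 11 = 5
First share = 4 * 5 = 20
Middle share = 2 * 5 = 10
Third share = 5 * 5 = 25

10


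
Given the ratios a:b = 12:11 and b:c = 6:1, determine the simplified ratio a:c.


Given a:b = 12:11 and b:c = 6:1
Make b consistent. Multiply first ratio by 6: a:b = 72:66
Multiply second ratio by 11: b:c = 66:11
Now b = 66 in both, so a:b:c = 72:66:11
Therefore a:c = 72:11
Simplify by GCD: a:c = 72:11

72:11


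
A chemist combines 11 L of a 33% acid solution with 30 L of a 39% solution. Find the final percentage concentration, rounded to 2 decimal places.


Solute in mixture 1 = 33% of 11 L = 11*33/100 = 363/100 L
Solute in mixture 2 = 39% of 30 L = 30*39/100 = 117/10 L
Total solute = 363/100 + 117/10 = 1533/100 L
Total volume = 11 + 30 = 41 L
Final concentration = 1533/100/41 * 100 = 37.39%

37.39


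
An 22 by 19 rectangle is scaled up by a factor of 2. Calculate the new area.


Original dimensions: 22 x 19
Enlargement factor = 2
New width = 22 * 2 = 44
New height = 19 * 2 = 38
New area = 44 * 38 = 1672

1672


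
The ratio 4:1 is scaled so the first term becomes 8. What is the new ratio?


Original ratio: 4:1
First term target: 8
Scale factor = 8 / 4 = 2
Multiply second term: 1 * 2 = 2
Equivalent ratio = 8:2

8:2


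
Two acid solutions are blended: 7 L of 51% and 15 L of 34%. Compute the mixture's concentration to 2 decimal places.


Solute in mixture 1 = 51% of 7 L = 7*51/100 = 357/100 L
Solute in mixture 2 = 34% of 15 L = 15*34/100 = 51/10 L
Total solute = 357/100 + 51/10 = 867/100 L
Total volume = 7 + 15 = 22 L
Final concentration = 867/100/22 * 100 = 39.41%

39.41


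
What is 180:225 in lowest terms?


Find GCD(180, 225)
GCD = 45
Divide both by 45: 180/45 = 4, 225/45 = 5
Simplified ratio = 4:5

4:5


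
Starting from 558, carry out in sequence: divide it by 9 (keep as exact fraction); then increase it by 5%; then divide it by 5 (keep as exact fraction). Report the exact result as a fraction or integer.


Start with 558.
Step 1: Divide by 9: 558 / 9 = 62
Step 2: Increase by 5%: 62 * 105/100 = 651/10
Step 3: Divide by 5: 651/10 / 5 = 651/50
Final result = 651/50

651/50


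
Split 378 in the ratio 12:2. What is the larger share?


Total parts = 12 + 2 = 14
Value per part = 378 / 14 = 27
First share = 12 * 27 = 324
Second share = 2 * 27 = 54
Larger share = 324

324


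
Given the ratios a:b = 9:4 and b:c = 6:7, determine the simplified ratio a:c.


Given a:b = 9:4 and b:c = 6:7
Make b consistent. Multiply first ratio by 6: a:b = 54:24
Multiply second ratio by 4: b:c = 24:28
Now b = 24 in both, so a:b:c = 54:24:28
Therefore a:c = 54:28
Simplify by GCD: a:c = 27:14

27:14


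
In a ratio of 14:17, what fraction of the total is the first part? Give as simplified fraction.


Total parts = 14 + 17 = 31
First part fraction = 14/31
Simplify: 14/31 = 14/31

14/31


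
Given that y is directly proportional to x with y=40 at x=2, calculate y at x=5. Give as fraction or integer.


Direct proportion: y = kx
Find k: k = 40/2 = 20
Compute y at x=5: y = 20 * 5
y = 100

100


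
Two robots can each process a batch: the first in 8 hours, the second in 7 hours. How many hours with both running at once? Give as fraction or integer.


Rate of A = 1/8 job per hour
Rate of B = 1/7 job per hour
Combined rate = 1/8 + 1/7
Find common denominator: (7 + 8)/(8*7) = 15/56
Combined rate = 15/56 job per hour
Time together = 1 / (15/56) = 56/15 hours

56/15


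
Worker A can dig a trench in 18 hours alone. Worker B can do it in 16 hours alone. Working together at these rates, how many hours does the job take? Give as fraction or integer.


Rate of A = 1/18 job per hour
Rate of B = 1/16 job per hour
Combined rate = 1/18 + 1/16
Find common denominator: (16 + 18)/(18*16) = 34/288
Combined rate = 17/144 job per hour
Time together = 1 / (17/144) = 144/17 hours

144/17


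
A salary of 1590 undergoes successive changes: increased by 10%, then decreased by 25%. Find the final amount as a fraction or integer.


Start: 1590
Step 1: increase by 10% => multiply by 110/100
  1590 * 110/100 = 1749
Step 2: decrease by 25% => multiply by 75/100
  1749 * 75/100 = 5247/4
Final value = 5247/4

5247/4


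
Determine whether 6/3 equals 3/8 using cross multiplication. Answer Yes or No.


Cross multiply to check 6/3 = 3/8
Left cross product: 6 * 8 = 48
Right cross product: 3 * 3 = 9
48 != 9
Not equal, so proportions differ => No

No


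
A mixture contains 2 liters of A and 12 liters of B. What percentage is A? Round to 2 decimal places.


Volume of A = 2 L
Volume of B = 12 L
Total volume = 2 + 12 = 14 L
Percentage of A = (2/14) * 100
= 14.29%

14.29


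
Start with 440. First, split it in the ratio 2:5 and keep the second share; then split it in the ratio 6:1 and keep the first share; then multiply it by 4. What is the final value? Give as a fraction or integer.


Start with 440.
Step 1: Split 2:5, second share = 440 * 5/7 = 2200/7
Step 2: Split 6:1, first share = 2200/7 * 6/7 = 13200/49
Step 3: Multiply by 4: 13200/49 * 4 = 52800/49
Final result = 52800/49

52800/49


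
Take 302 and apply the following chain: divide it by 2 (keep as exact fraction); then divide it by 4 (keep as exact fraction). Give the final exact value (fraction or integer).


Start with 302.
Step 1: Divide by 2: 302 / 2 = 151
Step 2: Divide by 4: 151 / 4 = 151/4
Final result = 151/4

151/4


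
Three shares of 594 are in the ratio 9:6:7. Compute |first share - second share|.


Total parts = 9 + 6 + 7 = 22
Value per part = 594 / 22 = 27
Shares: 9*27=243, 6*27=162, 7*27=189
First share = 243, second share = 162
Difference = |243 - 162| = 81

81


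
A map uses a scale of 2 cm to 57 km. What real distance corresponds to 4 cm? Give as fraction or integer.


Map scale: 2 cm = 57 km
Measured distance on map = 4 cm
Set up proportion: 4 * 57 / 2
= 228 / 2
= 114 km

114


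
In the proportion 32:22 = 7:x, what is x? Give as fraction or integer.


Setting up: 32/22 = 7/x
Cross multiply: 32 * x = 22 * 7
32x = 154
x = 154/32
x = 77/16

77/16


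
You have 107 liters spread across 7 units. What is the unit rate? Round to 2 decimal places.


Total liters = 107
Number of units = 7
Unit rate = 107 / 7
= 15.29 liters per unit

15.29


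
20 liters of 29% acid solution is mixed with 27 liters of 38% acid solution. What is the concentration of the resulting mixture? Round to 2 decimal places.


Solute in mixture 1 = 29% of 20 L = 20*29/100 = 29/5 L
Solute in mixture 2 = 38% of 27 L = 27*38/100 = 513/50 L
Total solute = 29/5 + 513/50 = 803/50 L
Total volume = 20 + 27 = 47 L
Final concentration = 803/50/47 * 100 = 34.17%

34.17


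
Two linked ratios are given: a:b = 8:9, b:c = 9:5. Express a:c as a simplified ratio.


Given a:b = 8:9 and b:c = 9:5
Make b consistent. Multiply first ratio by 9: a:b = 72:81
Multiply second ratio by 9: b:c = 81:45
Now b = 81 in both, so a:b:c = 72:81:45
Therefore a:c = 72:45
Simplify by GCD: a:c = 8:5

8:5


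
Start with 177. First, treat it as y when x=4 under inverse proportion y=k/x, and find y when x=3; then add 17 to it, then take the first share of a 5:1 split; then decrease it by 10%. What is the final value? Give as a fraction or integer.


Start with 177.
Step 1: Inverse prop: k = (177)*4; new y = k/3 = 177*4/3 = 236
Step 2: Add 17: 236+17=253; split 5:1 first = 253*5/6 = 1265/6
Step 3: Decrease by 10%: 1265/6 * 90/100 = 759/4
Final result = 759/4

759/4


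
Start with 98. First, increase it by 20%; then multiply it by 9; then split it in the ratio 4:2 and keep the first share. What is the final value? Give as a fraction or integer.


Start with 98.
Step 1: Increase by 20%: 98 * 120/100 = 588/5
Step 2: Multiply by 9: 588/5 * 9 = 5292/5
Step 3: Split 4:2, first share = 5292/5 * 4/6 = 3528/5
Final result = 3528/5

3528/5


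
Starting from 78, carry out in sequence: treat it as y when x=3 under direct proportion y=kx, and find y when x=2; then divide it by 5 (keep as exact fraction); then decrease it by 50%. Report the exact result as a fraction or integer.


Start with 78.
Step 1: Direct prop: k = (78)/3; new y = k*2 = 78*2/3 = 52
Step 2: Divide by 5: 52 / 5 = 52/5
Step 3: Decrease by 50%: 52/5 * 50/100 = 26/5
Final result = 26/5

26/5


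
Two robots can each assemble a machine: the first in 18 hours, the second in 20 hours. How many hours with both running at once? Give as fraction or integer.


Rate of A = 1/18 job per hour
Rate of B = 1/20 job per hour
Combined rate = 1/18 + 1/20
Find common denominator: (20 + 18)/(18*20) = 38/360
Combined rate = 19/180 job per hour
Time together = 1 / (19/180) = 180/19 hours

180/19


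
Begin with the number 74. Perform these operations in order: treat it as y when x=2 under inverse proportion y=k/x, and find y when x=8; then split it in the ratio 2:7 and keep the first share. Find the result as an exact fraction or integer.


Start with 74.
Step 1: Inverse prop: k = (74)*2; new y = k/8 = 74*2/8 = 37/2
Step 2: Split 2:7, first share = 37/2 * 2/9 = 37/9
Final result = 37/9

37/9


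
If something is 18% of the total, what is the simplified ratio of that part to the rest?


Part = 18%, Remainder = 82%
Ratio = 18:82
GCD(18, 82) = 2
Simplify: 9:41 = 9:41

9:41


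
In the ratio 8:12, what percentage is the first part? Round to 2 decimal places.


Total parts = 8 + 12 = 20
First part fraction = 8/20
Percentage = (8/20) * 100
= 0.4 * 100
= 40.00%

40.00


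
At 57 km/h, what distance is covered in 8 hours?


Using distance = speed * time
Speed = 57 km/h
Time = 8 hours
Distance = 57 * 8
= 456 km

456


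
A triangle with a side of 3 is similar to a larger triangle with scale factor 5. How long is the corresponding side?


Similar triangles have proportional sides
Scale factor = 5
Smaller side = 3
Corresponding larger side = 3 * 5
= 15

15


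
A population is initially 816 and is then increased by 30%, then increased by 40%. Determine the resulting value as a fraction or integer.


Start: 816
Step 1: increase by 30% => multiply by 130/100
  816 * 130/100 = 5304/5
Step 2: increase by 40% => multiply by 140/100
  5304/5 * 140/100 = 37128/25
Final value = 37128/25

37128/25


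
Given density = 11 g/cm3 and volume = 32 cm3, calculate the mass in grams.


Using mass = density * volume
Density = 11 g/cm3
Volume = 32 cm3
Mass = 11 * 32
= 352 g

352


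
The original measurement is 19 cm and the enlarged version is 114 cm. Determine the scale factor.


Original length = 19 cm
Scaled length = 114 cm
Scale factor = 114 / 19
= 6

6


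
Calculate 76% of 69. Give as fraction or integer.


Compute 76% of 69
Convert percentage: 76% = 76/100
Multiply: 69 * 76/100
= 5244/100
= 1311/25

1311/25


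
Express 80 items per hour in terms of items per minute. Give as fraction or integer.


Converting from per hour to per minute
Rate = 80 items per hour
Divide by 60: 80/60
= 4/3 items per minute

4/3


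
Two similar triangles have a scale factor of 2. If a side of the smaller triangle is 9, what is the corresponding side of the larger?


Similar triangles have proportional sides
Scale factor = 2
Smaller side = 9
Corresponding larger side = 9 * 2
= 18

18


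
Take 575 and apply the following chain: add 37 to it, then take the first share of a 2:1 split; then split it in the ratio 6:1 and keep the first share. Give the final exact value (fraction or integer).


Start with 575.
Step 1: Add 37: 575+37=612; split 2:1 first = 612*2/3 = 408
Step 2: Split 6:1, first share = 408 * 6/7 = 2448/7
Final result = 2448/7

2448/7


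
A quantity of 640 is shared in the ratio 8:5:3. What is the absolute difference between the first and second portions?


Total parts = 8 + 5 + 3 = 16
Value per part = 640 / 16 = 40
Shares: 8*40=320, 5*40=200, 3*40=120
First share = 320, second share = 200
Difference = |320 - 200| = 120

120


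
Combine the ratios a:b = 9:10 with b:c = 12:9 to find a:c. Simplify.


Given a:b = 9:10 and b:c = 12:9
Make b consistent. Multiply first ratio by 12: a:b = 108:120
Multiply second ratio by 10: b:c = 120:90
Now b = 120 in both, so a:b:c = 108:120:90
Therefore a:c = 108:90
Simplify by GCD: a:c = 6:5

6:5


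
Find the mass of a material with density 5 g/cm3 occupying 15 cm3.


Using mass = density * volume
Density = 5 g/cm3
Volume = 15 cm3
Mass = 5 * 15
= 75 g

75


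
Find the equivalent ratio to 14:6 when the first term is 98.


Original ratio: 14:6
First term target: 98
Scale factor = 98 / 14 = 7
Multiply second term: 6 * 7 = 42
Equivalent ratio = 98:42

98:42


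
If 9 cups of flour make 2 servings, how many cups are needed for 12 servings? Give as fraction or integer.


Original: 9 cups for 2 servings
Target servings = 12
Scaling factor = 12/2
New amount = 9 * 12/2
= 108/2
= 54 cups

54


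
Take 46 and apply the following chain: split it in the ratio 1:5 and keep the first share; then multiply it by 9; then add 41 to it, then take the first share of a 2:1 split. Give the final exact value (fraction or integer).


Start with 46.
Step 1: Split 1:5, first share = 46 * 1/6 = 23/3
Step 2: Multiply by 9: 23/3 * 9 = 69
Step 3: Add 41: 69+41=110; split 2:1 first = 110*2/3 = 220/3
Final result = 220/3

220/3


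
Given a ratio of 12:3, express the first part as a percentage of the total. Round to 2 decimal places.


Total parts = 12 + 3 = 15
First part fraction = 12/15
Percentage = (12/15) * 100
= 0.8 * 100
= 80.00%

80.00


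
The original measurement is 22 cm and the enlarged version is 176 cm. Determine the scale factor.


Original length = 22 cm
Scaled length = 176 cm
Scale factor = 176 / 22
= 8

8


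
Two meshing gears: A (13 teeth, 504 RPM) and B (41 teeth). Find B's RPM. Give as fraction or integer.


Gear ratio: teeth_A * RPM_A = teeth_B * RPM_B
13 * 504 = 41 * RPM_B
6552 = 41 * RPM_B
RPM_B = 6552 / 41
RPM_B = 6552/41

6552/41


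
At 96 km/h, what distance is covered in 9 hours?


Using distance = speed * time
Speed = 96 km/h
Time = 9 hours
Distance = 96 * 9
= 864 km

864


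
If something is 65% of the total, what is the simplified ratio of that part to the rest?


Part = 65%, Remainder = 35%
Ratio = 65:35
GCD(65, 35) = 5
Simplify: 13:7 = 13:7

13:7


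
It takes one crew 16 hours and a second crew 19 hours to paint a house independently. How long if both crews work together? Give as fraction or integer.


Rate of A = 1/16 job per hour
Rate of B = 1/19 job per hour
Combined rate = 1/16 + 1/19
Find common denominator: (19 + 16)/(16*19) = 35/304
Combined rate = 35/304 job per hour
Time together = 1 / (35/304) = 304/35 hours

304/35


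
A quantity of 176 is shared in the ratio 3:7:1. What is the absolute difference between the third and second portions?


Total parts = 3 + 7 + 1 = 11
Value per part = 176 / 11 = 16
Shares: 3*16=48, 7*16=112, 1*16=16
Third share = 16, second share = 112
Difference = |16 - 112| = 96

96


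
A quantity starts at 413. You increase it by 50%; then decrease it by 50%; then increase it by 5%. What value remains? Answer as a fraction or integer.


Start with 413.
Step 1: Increase by 50%: 413 * 150/100 = 1239/2
Step 2: Decrease by 50%: 1239/2 * 50/100 = 1239/4
Step 3: Increase by 5%: 1239/4 * 105/100 = 26019/80
Final result = 26019/80

26019/80


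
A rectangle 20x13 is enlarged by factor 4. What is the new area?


Original dimensions: 20 x 13
Enlargement factor = 4
New width = 20 * 4 = 80
New height = 13 * 4 = 52
New area = 80 * 52 = 4160

4160


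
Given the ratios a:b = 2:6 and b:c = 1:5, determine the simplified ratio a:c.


Given a:b = 2:6 and b:c = 1:5
Make b consistent. Multiply first ratio by 1: a:b = 2:6
Multiply second ratio by 6: b:c = 6:30
Now b = 6 in both, so a:b:c = 2:6:30
Therefore a:c = 2:30
Simplify by GCD: a:c = 1:15

1:15


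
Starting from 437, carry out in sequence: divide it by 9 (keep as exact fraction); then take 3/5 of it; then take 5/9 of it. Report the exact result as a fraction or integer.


Start with 437.
Step 1: Divide by 9: 437 / 9 = 437/9
Step 2: Take 3/5: 437/9 * 3/5 = 437/15
Step 3: Take 5/9: 437/15 * 5/9 = 437/27
Final result = 437/27

437/27


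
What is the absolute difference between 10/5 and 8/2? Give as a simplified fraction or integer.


Simplify: 10/5 = 2 and 8/2 = 4
Find common denominator: LCD = 1
Convert: 2/1 and 4/1
Difference = |2 - 4|/1 = 2/1
Simplified = 2

2


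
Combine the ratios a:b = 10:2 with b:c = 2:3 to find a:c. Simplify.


Given a:b = 10:2 and b:c = 2:3
Make b consistent. Multiply first ratio by 2: a:b = 20:4
Multiply second ratio by 2: b:c = 4:6
Now b = 4 in both, so a:b:c = 20:4:6
Therefore a:c = 20:6
Simplify by GCD: a:c = 10:3

10:3


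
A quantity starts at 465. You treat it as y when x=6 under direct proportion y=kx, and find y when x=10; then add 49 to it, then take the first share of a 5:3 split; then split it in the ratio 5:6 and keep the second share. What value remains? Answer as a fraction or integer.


Start with 465.
Step 1: Direct prop: k = (465)/6; new y = k*10 = 465*10/6 = 775
Step 2: Add 49: 775+49=824; split 5:3 first = 824*5/8 = 515
Step 3: Split 5:6, second share = 515 * 6/11 = 3090/11
Final result = 3090/11

3090/11


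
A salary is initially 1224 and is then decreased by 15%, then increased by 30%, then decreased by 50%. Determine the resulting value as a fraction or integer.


Start: 1224
Step 1: decrease by 15% => multiply by 85/100
  1224 * 85/100 = 5202/5
Step 2: increase by 30% => multiply by 130/100
  5202/5 * 130/100 = 33813/25
Step 3: decrease by 50% => multiply by 50/100
  33813/25 * 50/100 = 33813/50
Final value = 33813/50

33813/50


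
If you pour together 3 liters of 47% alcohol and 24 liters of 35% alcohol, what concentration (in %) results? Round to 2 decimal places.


Solute in mixture 1 = 47% of 3 L = 3*47/100 = 141/100 L
Solute in mixture 2 = 35% of 24 L = 24*35/100 = 42/5 L
Total solute = 141/100 + 42/5 = 981/100 L
Total volume = 3 + 24 = 27 L
Final concentration = 981/100/27 * 100 = 36.33%

36.33


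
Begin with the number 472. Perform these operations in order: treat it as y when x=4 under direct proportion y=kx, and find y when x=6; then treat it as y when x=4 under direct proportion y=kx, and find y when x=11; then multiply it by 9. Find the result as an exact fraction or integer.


Start with 472.
Step 1: Direct prop: k = (472)/4; new y = k*6 = 472*6/4 = 708
Step 2: Direct prop: k = (708)/4; new y = k*11 = 708*11/4 = 1947
Step 3: Multiply by 9: 1947 * 9 = 17523
Final result = 17523

17523


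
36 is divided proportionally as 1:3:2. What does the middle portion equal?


Ratio = 1:3:2
Total parts = 1 + 3 + 2 = 6
Value per part = 36 / 6 = 6
First share = 1 * 6 = 6
Middle share = 3 * 6 = 18
Third share = 2 * 6 = 12

18


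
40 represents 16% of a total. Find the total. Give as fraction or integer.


Given: 40 is 16% of the whole
Set up: 40 = 16/100 * whole
whole = 40 * 100 / 16
whole = 4000 / 16
whole = 250

250


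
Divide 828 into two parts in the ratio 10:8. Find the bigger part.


Total parts = 10 + 8 = 18
Value per part = 828 / 18 = 46
First share = 10 * 46 = 460
Second share = 8 * 46 = 368
Larger share = 460

460


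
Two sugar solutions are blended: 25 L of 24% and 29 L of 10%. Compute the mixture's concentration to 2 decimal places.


Solute in mixture 1 = 24% of 25 L = 25*24/100 = 6 L
Solute in mixture 2 = 10% of 29 L = 29*10/100 = 29/10 L
Total solute = 6 + 29/10 = 89/10 L
Total volume = 25 + 29 = 54 L
Final concentration = 89/10/54 * 100 = 16.48%

16.48


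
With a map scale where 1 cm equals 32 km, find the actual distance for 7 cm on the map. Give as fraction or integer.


Map scale: 1 cm = 32 km
Measured distance on map = 7 cm
Set up proportion: 7 * 32 / 1
= 224 / 1
= 224 km

224


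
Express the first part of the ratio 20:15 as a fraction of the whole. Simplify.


Total parts = 20 + 15 = 35
First part fraction = 20/35
Simplify: 20/35 = 4/7

4/7


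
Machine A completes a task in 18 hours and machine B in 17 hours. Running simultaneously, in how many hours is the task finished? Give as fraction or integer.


Rate of A = 1/18 job per hour
Rate of B = 1/17 job per hour
Combined rate = 1/18 + 1/17
Find common denominator: (17 + 18)/(18*17) = 35/306
Combined rate = 35/306 job per hour
Time together = 1 / (35/306) = 306/35 hours

306/35


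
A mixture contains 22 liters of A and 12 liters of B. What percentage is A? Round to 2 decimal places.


Volume of A = 22 L
Volume of B = 12 L
Total volume = 22 + 12 = 34 L
Percentage of A = (22/34) * 100
= 64.71%

64.71


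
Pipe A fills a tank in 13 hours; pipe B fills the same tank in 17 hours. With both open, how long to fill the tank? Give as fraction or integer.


Rate of A = 1/13 job per hour
Rate of B = 1/17 job per hour
Combined rate = 1/13 + 1/17
Find common denominator: (17 + 13)/(13*17) = 30/221
Combined rate = 30/221 job per hour
Time together = 1 / (30/221) = 221/30 hours

221/30


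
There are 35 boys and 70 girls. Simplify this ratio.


Find GCD(35, 70)
GCD = 35
Divide both by 35: 35/35 = 1, 70/35 = 2
Simplified ratio = 1:2

1:2


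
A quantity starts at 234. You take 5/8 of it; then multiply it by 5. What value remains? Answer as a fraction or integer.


Start with 234.
Step 1: Take 5/8: 234 * 5/8 = 585/4
Step 2: Multiply by 5: 585/4 * 5 = 2925/4
Final result = 2925/4

2925/4


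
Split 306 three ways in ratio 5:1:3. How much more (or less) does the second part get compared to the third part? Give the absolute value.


Total parts = 5 + 1 + 3 = 9
Value per part = 306 / 9 = 34
Shares: 5*34=170, 1*34=34, 3*34=102
Second share = 34, third share = 102
Difference = |34 - 102| = 68

68


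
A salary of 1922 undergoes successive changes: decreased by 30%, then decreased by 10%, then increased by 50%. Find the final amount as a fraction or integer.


Start: 1922
Step 1: decrease by 30% => multiply by 70/100
  1922 * 70/100 = 6727/5
Step 2: decrease by 10% => multiply by 90/100
  6727/5 * 90/100 = 60543/50
Step 3: increase by 50% => multiply by 150/100
  60543/50 * 150/100 = 181629/100
Final value = 181629/100

181629/100


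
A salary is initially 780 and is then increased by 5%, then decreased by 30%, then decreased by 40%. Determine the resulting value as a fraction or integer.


Start: 780
Step 1: increase by 5% => multiply by 105/100
  780 * 105/100 = 819
Step 2: decrease by 30% => multiply by 70/100
  819 * 70/100 = 5733/10
Step 3: decrease by 40% => multiply by 60/100
  5733/10 * 60/100 = 17199/50
Final value = 17199/50

17199/50


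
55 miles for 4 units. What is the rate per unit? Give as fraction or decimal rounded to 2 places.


Total miles = 55
Number of units = 4
Unit rate = 55 / 4
= 13.75 miles per unit

13.75


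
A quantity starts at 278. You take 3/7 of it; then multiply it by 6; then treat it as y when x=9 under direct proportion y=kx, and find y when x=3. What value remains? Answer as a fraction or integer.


Start with 278.
Step 1: Take 3/7: 278 * 3/7 = 834/7
Step 2: Multiply by 6: 834/7 * 6 = 5004/7
Step 3: Direct prop: k = (5004/7)/9; new y = k*3 = 5004/7*3/9 = 1668/7
Final result = 1668/7

1668/7


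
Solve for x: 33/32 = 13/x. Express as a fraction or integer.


Setting up: 33/32 = 13/x
Cross multiply: 33 * x = 32 * 13
33x = 416
x = 416/33
x = 416/33

416/33


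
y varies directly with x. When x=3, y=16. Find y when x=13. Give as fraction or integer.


Direct proportion: y = kx
Find k: k = 16/3 = 16/3
Compute y at x=13: y = 16/3 * 13
y = 208/3

208/3


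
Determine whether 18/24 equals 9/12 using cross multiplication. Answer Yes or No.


Cross multiply to check 18/24 = 9/12
Left cross product: 18 * 12 = 216
Right cross product: 24 * 9 = 216
216 = 216
Equal, so proportions match => Yes

Yes


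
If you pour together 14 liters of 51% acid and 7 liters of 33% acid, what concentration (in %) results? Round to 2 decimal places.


Solute in mixture 1 = 51% of 14 L = 14*51/100 = 357/50 L
Solute in mixture 2 = 33% of 7 L = 7*33/100 = 231/100 L
Total solute = 357/50 + 231/100 = 189/20 L
Total volume = 14 + 7 = 21 L
Final concentration = 189/20/21 * 100 = 45.00%

45.00


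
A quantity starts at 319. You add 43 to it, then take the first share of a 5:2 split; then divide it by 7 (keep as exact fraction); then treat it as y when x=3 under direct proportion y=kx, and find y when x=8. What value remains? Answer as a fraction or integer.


Start with 319.
Step 1: Add 43: 319+43=362; split 5:2 first = 362*5/7 = 1810/7
Step 2: Divide by 7: 1810/7 / 7 = 1810/49
Step 3: Direct prop: k = (1810/49)/3; new y = k*8 = 1810/49*8/3 = 14480/147
Final result = 14480/147

14480/147


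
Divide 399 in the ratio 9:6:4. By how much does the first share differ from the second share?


Total parts = 9 + 6 + 4 = 19
Value per part = 399 / 19 = 21
Shares: 9*21=189, 6*21=126, 4*21=84
First share = 189, second share = 126
Difference = |189 - 126| = 63

63


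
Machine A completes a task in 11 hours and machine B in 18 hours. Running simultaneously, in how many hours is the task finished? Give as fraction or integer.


Rate of A = 1/11 job per hour
Rate of B = 1/18 job per hour
Combined rate = 1/11 + 1/18
Find common denominator: (18 + 11)/(11*18) = 29/198
Combined rate = 29/198 job per hour
Time together = 1 / (29/198) = 198/29 hours

198/29


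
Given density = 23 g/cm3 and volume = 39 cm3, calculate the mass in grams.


Using mass = density * volume
Density = 23 g/cm3
Volume = 39 cm3
Mass = 23 * 39
= 897 g

897


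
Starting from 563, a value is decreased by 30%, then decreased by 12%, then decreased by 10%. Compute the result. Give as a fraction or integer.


Start: 563
Step 1: decrease by 30% => multiply by 70/100
  563 * 70/100 = 3941/10
Step 2: decrease by 12% => multiply by 88/100
  3941/10 * 88/100 = 43351/125
Step 3: decrease by 10% => multiply by 90/100
  43351/125 * 90/100 = 390159/1250
Final value = 390159/1250

390159/1250


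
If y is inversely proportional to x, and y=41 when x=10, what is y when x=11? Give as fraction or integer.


Inverse proportion: y = k/x
Find k: k = 10 * 41 = 410
Compute y at x=11: y = 410/11
y = 410/11

410/11


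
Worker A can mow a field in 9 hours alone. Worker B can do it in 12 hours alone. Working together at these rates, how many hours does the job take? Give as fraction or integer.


Rate of A = 1/9 job per hour
Rate of B = 1/12 job per hour
Combined rate = 1/9 + 1/12
Find common denominator: (12 + 9)/(9*12) = 21/108
Combined rate = 7/36 job per hour
Time together = 1 / (7/36) = 36/7 hours

36/7


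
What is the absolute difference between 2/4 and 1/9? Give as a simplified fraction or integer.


Simplify: 2/4 = 1/2 and 1/9 = 1/9
Find common denominator: LCD = 18
Convert: 9/18 and 2/18
Difference = |9 - 2|/18 = 7/18
Simplified = 7/18

7/18


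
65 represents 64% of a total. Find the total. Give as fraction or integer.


Given: 65 is 64% of the whole
Set up: 65 = 64/100 * whole
whole = 65 * 100 / 64
whole = 6500 / 64
whole = 1625/16

1625/16


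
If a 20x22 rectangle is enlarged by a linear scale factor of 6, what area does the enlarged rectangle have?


Original dimensions: 20 x 22
Enlargement factor = 6
New width = 20 * 6 = 120
New height = 22 * 6 = 132
New area = 120 * 132 = 15840

15840


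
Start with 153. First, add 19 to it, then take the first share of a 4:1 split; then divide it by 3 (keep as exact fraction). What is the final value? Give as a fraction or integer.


Start with 153.
Step 1: Add 19: 153+19=172; split 4:1 first = 172*4/5 = 688/5
Step 2: Divide by 3: 688/5 / 3 = 688/15
Final result = 688/15

688/15


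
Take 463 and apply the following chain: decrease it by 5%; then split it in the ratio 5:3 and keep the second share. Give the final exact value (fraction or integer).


Start with 463.
Step 1: Decrease by 5%: 463 * 95/100 = 8797/20
Step 2: Split 5:3, second share = 8797/20 * 3/8 = 26391/160
Final result = 26391/160

26391/160


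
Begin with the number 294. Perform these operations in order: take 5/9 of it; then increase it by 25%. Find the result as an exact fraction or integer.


Start with 294.
Step 1: Take 5/9: 294 * 5/9 = 490/3
Step 2: Increase by 25%: 490/3 * 125/100 = 1225/6
Final result = 1225/6

1225/6


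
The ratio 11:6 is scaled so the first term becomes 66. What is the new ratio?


Original ratio: 11:6
First term target: 66
Scale factor = 66 / 11 = 6
Multiply second term: 6 * 6 = 36
Equivalent ratio = 66:36

66:36


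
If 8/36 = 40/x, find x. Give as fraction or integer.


Setting up: 8/36 = 40/x
Cross multiply: 8 * x = 36 * 40
8x = 1440
x = 1440/8
x = 180

180


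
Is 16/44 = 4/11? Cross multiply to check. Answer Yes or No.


Cross multiply to check 16/44 = 4/11
Left cross product: 16 * 11 = 176
Right cross product: 44 * 4 = 176
176 = 176
Equal, so proportions match => Yes

Yes


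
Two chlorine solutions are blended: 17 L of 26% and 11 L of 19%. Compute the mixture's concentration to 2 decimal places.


Solute in mixture 1 = 26% of 17 L = 17*26/100 = 221/50 L
Solute in mixture 2 = 19% of 11 L = 11*19/100 = 209/100 L
Total solute = 221/50 + 209/100 = 651/100 L
Total volume = 17 + 11 = 28 L
Final concentration = 651/100/28 * 100 = 23.25%

23.25


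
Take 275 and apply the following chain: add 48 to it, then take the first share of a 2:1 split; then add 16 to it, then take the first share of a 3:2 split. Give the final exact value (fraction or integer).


Start with 275.
Step 1: Add 48: 275+48=323; split 2:1 first = 323*2/3 = 646/3
Step 2: Add 16: 646/3+16=694/3; split 3:2 first = 694/3*3/5 = 694/5
Final result = 694/5

694/5


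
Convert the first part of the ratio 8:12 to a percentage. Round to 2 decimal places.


Total parts = 8 + 12 = 20
First part fraction = 8/20
Percentage = (8/20) * 100
= 0.4 * 100
= 40.00%

40.00


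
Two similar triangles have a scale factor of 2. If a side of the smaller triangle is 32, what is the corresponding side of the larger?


Similar triangles have proportional sides
Scale factor = 2
Smaller side = 32
Corresponding larger side = 32 * 2
= 64

64


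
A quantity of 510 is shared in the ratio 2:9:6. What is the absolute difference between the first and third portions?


Total parts = 2 + 9 + 6 = 17
Value per part = 510 / 17 = 30
Shares: 2*30=60, 9*30=270, 6*30=180
First share = 60, third share = 180
Difference = |60 - 180| = 120

120


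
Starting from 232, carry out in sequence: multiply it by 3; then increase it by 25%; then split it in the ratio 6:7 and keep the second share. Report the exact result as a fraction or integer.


Start with 232.
Step 1: Multiply by 3: 232 * 3 = 696
Step 2: Increase by 25%: 696 * 125/100 = 870
Step 3: Split 6:7, second share = 870 * 7/13 = 6090/13
Final result = 6090/13

6090/13


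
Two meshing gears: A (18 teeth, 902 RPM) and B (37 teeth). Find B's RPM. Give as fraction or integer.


Gear ratio: teeth_A * RPM_A = teeth_B * RPM_B
18 * 902 = 37 * RPM_B
16236 = 37 * RPM_B
RPM_B = 16236 / 37
RPM_B = 16236/37

16236/37


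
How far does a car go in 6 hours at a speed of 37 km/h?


Using distance = speed * time
Speed = 37 km/h
Time = 6 hours
Distance = 37 * 6
= 222 km

222


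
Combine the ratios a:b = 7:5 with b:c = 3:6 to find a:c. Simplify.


Given a:b = 7:5 and b:c = 3:6
Make b consistent. Multiply first ratio by 3: a:b = 21:15
Multiply second ratio by 5: b:c = 15:30
Now b = 15 in both, so a:b:c = 21:15:30
Therefore a:c = 21:30
Simplify by GCD: a:c = 7:10

7:10


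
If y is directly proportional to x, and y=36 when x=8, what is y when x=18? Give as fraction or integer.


Direct proportion: y = kx
Find k: k = 36/8 = 9/2
Compute y at x=18: y = 9/2 * 18
y = 81

81


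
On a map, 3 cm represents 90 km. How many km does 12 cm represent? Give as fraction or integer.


Map scale: 3 cm = 90 km
Measured distance on map = 12 cm
Set up proportion: 12 * 90 / 3
= 1080 / 3
= 360 km

360


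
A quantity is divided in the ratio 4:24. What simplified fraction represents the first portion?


Total parts = 4 + 24 = 28
First part fraction = 4/28
Simplify: 4/28 = 1/7

1/7


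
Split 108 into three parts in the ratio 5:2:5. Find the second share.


Ratio = 5:2:5
Total parts = 5 + 2 + 5 = 12
Value per part = 108 / 12 = 9
First share = 5 * 9 = 45
Middle share = 2 * 9 = 18
Third share = 5 * 9 = 45

18


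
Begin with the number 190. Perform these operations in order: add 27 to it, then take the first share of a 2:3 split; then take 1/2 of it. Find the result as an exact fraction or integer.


Start with 190.
Step 1: Add 27: 190+27=217; split 2:3 first = 217*2/5 = 434/5
Step 2: Take 1/2: 434/5 * 1/2 = 217/5
Final result = 217/5

217/5


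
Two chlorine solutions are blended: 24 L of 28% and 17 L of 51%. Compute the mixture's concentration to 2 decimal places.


Solute in mixture 1 = 28% of 24 L = 24*28/100 = 168/25 L
Solute in mixture 2 = 51% of 17 L = 17*51/100 = 867/100 L
Total solute = 168/25 + 867/100 = 1539/100 L
Total volume = 24 + 17 = 41 L
Final concentration = 1539/100/41 * 100 = 37.54%

37.54


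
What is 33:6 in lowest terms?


Find GCD(33, 6)
GCD = 3
Divide both by 3: 33/3 = 11, 6/3 = 2
Simplified ratio = 11:2

11:2


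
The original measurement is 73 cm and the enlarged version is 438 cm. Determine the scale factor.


Original length = 73 cm
Scaled length = 438 cm
Scale factor = 438 / 73
= 6

6


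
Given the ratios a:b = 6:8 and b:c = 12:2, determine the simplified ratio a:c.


Given a:b = 6:8 and b:c = 12:2
Make b consistent. Multiply first ratio by 12: a:b = 72:96
Multiply second ratio by 8: b:c = 96:16
Now b = 96 in both, so a:b:c = 72:96:16
Therefore a:c = 72:16
Simplify by GCD: a:c = 9:2

9:2


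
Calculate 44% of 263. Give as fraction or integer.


Compute 44% of 263
Convert percentage: 44% = 44/100
Multiply: 263 * 44/100
= 11572/100
= 2893/25

2893/25


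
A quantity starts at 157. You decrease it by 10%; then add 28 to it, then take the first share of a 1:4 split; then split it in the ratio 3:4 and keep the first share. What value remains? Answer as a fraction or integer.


Start with 157.
Step 1: Decrease by 10%: 157 * 90/100 = 1413/10
Step 2: Add 28: 1413/10+28=1693/10; split 1:4 first = 1693/10*1/5 = 1693/50
Step 3: Split 3:4, first share = 1693/50 * 3/7 = 5079/350
Final result = 5079/350

5079/350


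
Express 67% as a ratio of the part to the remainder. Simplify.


Part = 67%, Remainder = 33%
Ratio = 67:33
GCD(67, 33) = 1
Simplify: 67:33 = 67:33

67:33


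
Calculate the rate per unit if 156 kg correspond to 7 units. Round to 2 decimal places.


Total kg = 156
Number of units = 7
Unit rate = 156 / 7
= 22.29 kg per unit

22.29


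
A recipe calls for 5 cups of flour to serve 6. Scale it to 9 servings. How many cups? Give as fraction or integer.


Original: 5 cups for 6 servings
Target servings = 9
Scaling factor = 9/6
New amount = 5 * 9/6
= 45/6
= 15/2 cups

15/2


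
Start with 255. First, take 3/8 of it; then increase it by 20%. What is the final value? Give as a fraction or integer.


Start with 255.
Step 1: Take 3/8: 255 * 3/8 = 765/8
Step 2: Increase by 20%: 765/8 * 120/100 = 459/4
Final result = 459/4

459/4


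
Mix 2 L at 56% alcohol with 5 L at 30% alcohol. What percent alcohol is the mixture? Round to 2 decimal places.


Solute in mixture 1 = 56% of 2 L = 2*56/100 = 28/25 L
Solute in mixture 2 = 30% of 5 L = 5*30/100 = 3/2 L
Total solute = 28/25 + 3/2 = 131/50 L
Total volume = 2 + 5 = 7 L
Final concentration = 131/50/7 * 100 = 37.43%

37.43


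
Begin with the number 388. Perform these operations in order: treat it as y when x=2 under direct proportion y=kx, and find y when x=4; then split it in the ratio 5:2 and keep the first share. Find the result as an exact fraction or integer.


Start with 388.
Step 1: Direct prop: k = (388)/2; new y = k*4 = 388*4/2 = 776
Step 2: Split 5:2, first share = 776 * 5/7 = 3880/7
Final result = 3880/7

3880/7


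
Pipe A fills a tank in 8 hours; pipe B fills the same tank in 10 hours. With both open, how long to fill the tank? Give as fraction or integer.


Rate of A = 1/8 job per hour
Rate of B = 1/10 job per hour
Combined rate = 1/8 + 1/10
Find common denominator: (10 + 8)/(8*10) = 18/80
Combined rate = 9/40 job per hour
Time together = 1 / (9/40) = 40/9 hours

40/9


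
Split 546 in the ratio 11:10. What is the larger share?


Total parts = 11 + 10 = 21
Value per part = 546 / 21 = 26
First share = 11 * 26 = 286
Second share = 10 * 26 = 260
Larger share = 286

286


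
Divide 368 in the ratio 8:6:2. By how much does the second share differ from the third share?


Total parts = 8 + 6 + 2 = 16
Value per part = 368 / 16 = 23
Shares: 8*23=184, 6*23=138, 2*23=46
Second share = 138, third share = 46
Difference = |138 - 46| = 92

92


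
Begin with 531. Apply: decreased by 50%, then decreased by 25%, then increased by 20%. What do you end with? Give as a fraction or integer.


Start: 531
Step 1: decrease by 50% => multiply by 50/100
  531 * 50/100 = 531/2
Step 2: decrease by 25% => multiply by 75/100
  531/2 * 75/100 = 1593/8
Step 3: increase by 20% => multiply by 120/100
  1593/8 * 120/100 = 4779/20
Final value = 4779/20

4779/20


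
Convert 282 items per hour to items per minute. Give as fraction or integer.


Converting from per hour to per minute
Rate = 282 items per hour
Divide by 60: 282/60
= 47/10 items per minute

47/10


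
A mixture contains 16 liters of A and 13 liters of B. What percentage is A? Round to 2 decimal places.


Volume of A = 16 L
Volume of B = 13 L
Total volume = 16 + 13 = 29 L
Percentage of A = (16/29) * 100
= 55.17%

55.17


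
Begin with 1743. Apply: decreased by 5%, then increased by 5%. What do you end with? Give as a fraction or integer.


Start: 1743
Step 1: decrease by 5% => multiply by 95/100
  1743 * 95/100 = 33117/20
Step 2: increase by 5% => multiply by 105/100
  33117/20 * 105/100 = 695457/400
Final value = 695457/400

695457/400


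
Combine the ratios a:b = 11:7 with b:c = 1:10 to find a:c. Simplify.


Given a:b = 11:7 and b:c = 1:10
Make b consistent. Multiply first ratio by 1: a:b = 11:7
Multiply second ratio by 7: b:c = 7:70
Now b = 7 in both, so a:b:c = 11:7:70
Therefore a:c = 11:70
Simplify by GCD: a:c = 11:70

11:70


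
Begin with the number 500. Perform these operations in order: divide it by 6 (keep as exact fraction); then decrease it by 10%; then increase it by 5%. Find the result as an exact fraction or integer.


Start with 500.
Step 1: Divide by 6: 500 / 6 = 250/3
Step 2: Decrease by 10%: 250/3 * 90/100 = 75
Step 3: Increase by 5%: 75 * 105/100 = 315/4
Final result = 315/4

315/4


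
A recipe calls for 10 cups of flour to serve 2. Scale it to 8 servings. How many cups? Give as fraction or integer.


Original: 10 cups for 2 servings
Target servings = 8
Scaling factor = 8/2
New amount = 10 * 8/2
= 80/2
= 40 cups

40


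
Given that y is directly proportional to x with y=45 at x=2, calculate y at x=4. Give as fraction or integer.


Direct proportion: y = kx
Find k: k = 45/2 = 45/2
Compute y at x=4: y = 45/2 * 4
y = 90

90


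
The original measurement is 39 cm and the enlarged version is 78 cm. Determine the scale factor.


Original length = 39 cm
Scaled length = 78 cm
Scale factor = 78 / 39
= 2

2


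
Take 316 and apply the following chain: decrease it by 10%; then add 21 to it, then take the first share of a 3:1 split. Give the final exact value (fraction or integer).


Start with 316.
Step 1: Decrease by 10%: 316 * 90/100 = 1422/5
Step 2: Add 21: 1422/5+21=1527/5; split 3:1 first = 1527/5*3/4 = 4581/20
Final result = 4581/20

4581/20
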